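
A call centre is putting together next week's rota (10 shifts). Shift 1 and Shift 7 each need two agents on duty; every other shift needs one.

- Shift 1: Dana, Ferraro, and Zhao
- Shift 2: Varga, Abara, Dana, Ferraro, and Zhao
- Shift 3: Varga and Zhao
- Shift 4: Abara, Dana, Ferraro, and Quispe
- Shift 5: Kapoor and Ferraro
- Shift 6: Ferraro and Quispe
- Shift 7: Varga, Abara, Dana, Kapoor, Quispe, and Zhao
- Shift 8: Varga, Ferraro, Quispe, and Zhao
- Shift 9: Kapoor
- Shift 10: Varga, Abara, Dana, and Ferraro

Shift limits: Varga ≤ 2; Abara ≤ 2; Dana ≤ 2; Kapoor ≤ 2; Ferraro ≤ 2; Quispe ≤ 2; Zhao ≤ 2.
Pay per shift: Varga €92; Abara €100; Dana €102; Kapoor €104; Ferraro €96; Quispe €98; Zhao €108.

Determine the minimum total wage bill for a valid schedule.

€1184

Shift 9 can only be covered by Kapoor, so that assignment is forced.
Picking the cheapest available agent for each shift independently would cost €1148, but that ignores the shift limits.
An optimal schedule: Shift 1→Ferraro+Dana, Shift 2→Abara, Shift 3→Varga, Shift 4→Quispe, Shift 5→Ferraro, Shift 6→Quispe, Shift 7→Dana+Kapoor, Shift 8→Varga, Shift 9→Kapoor, Shift 10→Abara.
Total: 96 + 102 + 100 + 92 + 98 + 96 + 98 + 102 + 104 + 92 + 104 + 100 = €1184.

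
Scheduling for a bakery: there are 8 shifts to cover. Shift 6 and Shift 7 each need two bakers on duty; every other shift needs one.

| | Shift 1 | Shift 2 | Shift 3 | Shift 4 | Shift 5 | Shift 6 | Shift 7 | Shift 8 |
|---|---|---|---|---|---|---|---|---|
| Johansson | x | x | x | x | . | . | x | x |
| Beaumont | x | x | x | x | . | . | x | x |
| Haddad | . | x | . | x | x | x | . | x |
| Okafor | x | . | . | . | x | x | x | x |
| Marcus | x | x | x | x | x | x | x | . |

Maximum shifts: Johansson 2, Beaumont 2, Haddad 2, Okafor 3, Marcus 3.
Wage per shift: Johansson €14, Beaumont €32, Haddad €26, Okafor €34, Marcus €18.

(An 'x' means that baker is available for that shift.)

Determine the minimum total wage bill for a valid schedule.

€232

Picking the cheapest available baker for each shift independently would cost €164, but that ignores the shift limits.
An optimal schedule: Shift 1→Johansson, Shift 2→Marcus, Shift 3→Johansson, Shift 4→Haddad, Shift 5→Marcus, Shift 6→Marcus+Haddad, Shift 7→Beaumont+Okafor, Shift 8→Beaumont.
Total: 14 + 18 + 14 + 26 + 18 + 18 + 26 + 32 + 34 + 32 = €232.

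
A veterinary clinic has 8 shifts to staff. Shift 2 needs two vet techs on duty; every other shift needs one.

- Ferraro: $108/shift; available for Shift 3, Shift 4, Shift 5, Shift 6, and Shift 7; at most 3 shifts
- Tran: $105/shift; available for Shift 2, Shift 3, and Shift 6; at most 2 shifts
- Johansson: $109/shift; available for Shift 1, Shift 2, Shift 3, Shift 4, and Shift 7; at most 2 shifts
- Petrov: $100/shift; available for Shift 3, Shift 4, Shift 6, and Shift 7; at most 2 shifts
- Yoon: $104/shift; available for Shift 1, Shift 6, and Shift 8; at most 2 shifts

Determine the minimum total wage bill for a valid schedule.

Shift 2 can only be covered by Tran and Johansson, so that assignment is forced.
Shift 5 can only be covered by Ferraro, so that assignment is forced.
Shift 8 can only be covered by Yoon, so that assignment is forced.
Picking the cheapest available vet tech for each shift independently would cost $930, but that ignores the shift limits.
An optimal schedule: Shift 1→Yoon, Shift 2→Tran+Johansson, Shift 3→Tran, Shift 4→Petrov, Shift 5→Ferraro, Shift 6→Ferraro, Shift 7→Petrov, Shift 8→Yoon.
Total: 104 + 105 + 109 + 105 + 100 + 108 + 108 + 100 + 104 = $943.

$943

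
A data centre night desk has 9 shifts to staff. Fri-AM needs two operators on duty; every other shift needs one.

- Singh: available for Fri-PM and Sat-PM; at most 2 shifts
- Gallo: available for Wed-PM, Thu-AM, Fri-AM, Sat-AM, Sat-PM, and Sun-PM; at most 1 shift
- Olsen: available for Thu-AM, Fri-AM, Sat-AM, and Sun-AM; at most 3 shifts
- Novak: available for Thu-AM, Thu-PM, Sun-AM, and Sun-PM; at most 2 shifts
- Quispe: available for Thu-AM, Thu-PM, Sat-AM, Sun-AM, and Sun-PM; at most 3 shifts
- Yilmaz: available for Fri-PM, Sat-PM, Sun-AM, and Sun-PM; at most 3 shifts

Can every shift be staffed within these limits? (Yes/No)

No

Total capacity is 14 and 10 slots are needed, so capacity alone doesn't rule it out.
Shifts {Wed-PM, Fri-AM} need 3 worker-slots in total, but the operators available for any of those shifts (Gallo and Olsen) can supply at most 2 among them. So no valid schedule exists.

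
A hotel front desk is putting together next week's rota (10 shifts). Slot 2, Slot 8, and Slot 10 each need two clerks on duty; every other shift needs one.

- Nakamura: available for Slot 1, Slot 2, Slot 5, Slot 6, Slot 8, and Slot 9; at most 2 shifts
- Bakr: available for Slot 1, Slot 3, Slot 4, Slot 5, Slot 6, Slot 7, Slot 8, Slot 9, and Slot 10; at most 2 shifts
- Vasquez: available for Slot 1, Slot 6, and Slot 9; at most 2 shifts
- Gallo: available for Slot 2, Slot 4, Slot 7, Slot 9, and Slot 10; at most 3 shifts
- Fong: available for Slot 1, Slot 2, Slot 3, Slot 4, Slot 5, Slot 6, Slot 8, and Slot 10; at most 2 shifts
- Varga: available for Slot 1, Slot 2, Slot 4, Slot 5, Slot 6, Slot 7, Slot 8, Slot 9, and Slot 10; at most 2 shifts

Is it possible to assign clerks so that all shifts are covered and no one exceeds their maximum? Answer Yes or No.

Yes

One valid schedule: Slot 1→Nakamura, Slot 2→Gallo+Fong, Slot 3→Bakr, Slot 4→Gallo, Slot 5→Nakamura, Slot 6→Vasquez, Slot 7→Bakr, Slot 8→Fong+Varga, Slot 9→Vasquez, Slot 10→Gallo+Varga.
Loads: Nakamura 2/2, Bakr 2/2, Vasquez 2/2, Gallo 3/3, Fong 2/2, Varga 2/2 — all within limits.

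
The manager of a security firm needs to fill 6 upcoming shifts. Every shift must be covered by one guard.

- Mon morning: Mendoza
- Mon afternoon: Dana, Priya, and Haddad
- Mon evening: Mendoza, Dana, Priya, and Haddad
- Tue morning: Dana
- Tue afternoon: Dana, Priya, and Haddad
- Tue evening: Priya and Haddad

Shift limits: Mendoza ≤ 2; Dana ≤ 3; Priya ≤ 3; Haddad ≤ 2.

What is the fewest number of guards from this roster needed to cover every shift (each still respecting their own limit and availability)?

3

6 slots to fill and no one can take more than 3, so at least ⌈6/3⌉ = 2 guards are needed.
Shifts {Mon morning, Tue morning, Tue evening} need 3 slots, but among the guards available for them (Mendoza, Dana, Priya, and Haddad) any 2 together supply at most 2. So 2 guards are not enough.
Mendoza, Dana, and Priya alone can cover everything: Mon morning→Mendoza, Mon afternoon→Dana, Mon evening→Mendoza, Tue morning→Dana, Tue afternoon→Dana, Tue evening→Priya.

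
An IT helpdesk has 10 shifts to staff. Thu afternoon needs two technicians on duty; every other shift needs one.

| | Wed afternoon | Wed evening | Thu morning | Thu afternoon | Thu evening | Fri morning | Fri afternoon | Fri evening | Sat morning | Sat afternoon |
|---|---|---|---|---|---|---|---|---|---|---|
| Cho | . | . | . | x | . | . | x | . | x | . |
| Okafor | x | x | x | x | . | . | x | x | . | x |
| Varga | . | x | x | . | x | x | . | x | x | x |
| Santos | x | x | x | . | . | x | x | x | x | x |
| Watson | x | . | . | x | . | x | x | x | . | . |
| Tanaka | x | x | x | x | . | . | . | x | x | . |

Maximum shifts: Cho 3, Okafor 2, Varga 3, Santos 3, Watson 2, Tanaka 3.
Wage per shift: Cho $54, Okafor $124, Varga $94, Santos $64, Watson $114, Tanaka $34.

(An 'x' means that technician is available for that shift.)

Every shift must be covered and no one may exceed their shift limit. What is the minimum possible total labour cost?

$644

Thu evening can only be covered by Varga, so that assignment is forced.
Picking the cheapest available technician for each shift independently would cost $534, but that ignores the shift limits.
An optimal schedule: Wed afternoon→Tanaka, Wed evening→Tanaka, Thu morning→Santos, Thu afternoon→Tanaka+Cho, Thu evening→Varga, Fri morning→Santos, Fri afternoon→Cho, Fri evening→Varga, Sat morning→Cho, Sat afternoon→Santos.
Total: 34 + 34 + 64 + 34 + 54 + 94 + 64 + 54 + 94 + 54 + 64 = $644.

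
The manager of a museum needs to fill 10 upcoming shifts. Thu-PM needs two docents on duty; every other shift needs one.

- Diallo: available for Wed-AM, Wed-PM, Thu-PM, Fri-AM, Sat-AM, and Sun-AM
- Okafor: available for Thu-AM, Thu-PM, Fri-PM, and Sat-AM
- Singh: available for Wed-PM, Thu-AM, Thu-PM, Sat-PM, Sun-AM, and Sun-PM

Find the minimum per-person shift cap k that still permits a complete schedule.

4

With 3 docents and 11 worker-slots to fill, someone must work at least ⌈11/3⌉ = 4 shifts, so k ≥ 4.
k = 4 works: Wed-AM→Diallo, Wed-PM→Diallo, Thu-AM→Okafor, Thu-PM→Okafor+Singh, Fri-AM→Diallo, Fri-PM→Okafor, Sat-AM→Diallo, Sat-PM→Singh, Sun-AM→Singh, Sun-PM→Singh.
Loads: Diallo 4, Okafor 3, Singh 4 — all ≤ 4.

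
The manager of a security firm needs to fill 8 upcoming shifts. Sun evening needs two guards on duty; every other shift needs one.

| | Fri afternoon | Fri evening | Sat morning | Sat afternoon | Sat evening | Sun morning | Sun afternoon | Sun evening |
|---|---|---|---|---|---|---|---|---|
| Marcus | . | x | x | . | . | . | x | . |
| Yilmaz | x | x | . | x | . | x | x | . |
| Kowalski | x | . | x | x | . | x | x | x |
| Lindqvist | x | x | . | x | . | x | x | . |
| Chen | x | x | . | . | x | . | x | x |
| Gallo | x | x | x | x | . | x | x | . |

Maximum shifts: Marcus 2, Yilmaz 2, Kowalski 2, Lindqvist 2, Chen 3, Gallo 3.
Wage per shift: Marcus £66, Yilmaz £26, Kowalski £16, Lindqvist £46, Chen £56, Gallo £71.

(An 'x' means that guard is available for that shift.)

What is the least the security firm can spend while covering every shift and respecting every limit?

£344

Sat evening can only be covered by Chen, so that assignment is forced.
Sun evening can only be covered by Kowalski and Chen, so that assignment is forced.
Picking the cheapest available guard for each shift independently would cost £234, but that ignores the shift limits.
An optimal schedule: Fri afternoon→Lindqvist, Fri evening→Lindqvist, Sat morning→Kowalski, Sat afternoon→Yilmaz, Sat evening→Chen, Sun morning→Yilmaz, Sun afternoon→Chen, Sun evening→Kowalski+Chen.
Total: 46 + 46 + 16 + 26 + 56 + 26 + 56 + 16 + 56 = £344.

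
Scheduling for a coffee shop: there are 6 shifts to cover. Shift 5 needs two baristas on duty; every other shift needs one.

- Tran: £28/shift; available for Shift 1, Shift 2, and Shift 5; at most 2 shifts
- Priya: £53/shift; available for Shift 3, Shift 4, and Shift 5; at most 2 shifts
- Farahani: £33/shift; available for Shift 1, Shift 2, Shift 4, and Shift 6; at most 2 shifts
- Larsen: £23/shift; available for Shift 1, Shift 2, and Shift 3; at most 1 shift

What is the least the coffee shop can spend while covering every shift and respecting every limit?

£251

Shift 5 can only be covered by Tran and Priya, so that assignment is forced.
Shift 6 can only be covered by Farahani, so that assignment is forced.
Picking the cheapest available barista for each shift independently would cost £216, but that ignores the shift limits.
An optimal schedule: Shift 1→Tran, Shift 2→Larsen, Shift 3→Priya, Shift 4→Farahani, Shift 5→Tran+Priya, Shift 6→Farahani.
Total: 28 + 23 + 53 + 33 + 28 + 53 + 33 = £251.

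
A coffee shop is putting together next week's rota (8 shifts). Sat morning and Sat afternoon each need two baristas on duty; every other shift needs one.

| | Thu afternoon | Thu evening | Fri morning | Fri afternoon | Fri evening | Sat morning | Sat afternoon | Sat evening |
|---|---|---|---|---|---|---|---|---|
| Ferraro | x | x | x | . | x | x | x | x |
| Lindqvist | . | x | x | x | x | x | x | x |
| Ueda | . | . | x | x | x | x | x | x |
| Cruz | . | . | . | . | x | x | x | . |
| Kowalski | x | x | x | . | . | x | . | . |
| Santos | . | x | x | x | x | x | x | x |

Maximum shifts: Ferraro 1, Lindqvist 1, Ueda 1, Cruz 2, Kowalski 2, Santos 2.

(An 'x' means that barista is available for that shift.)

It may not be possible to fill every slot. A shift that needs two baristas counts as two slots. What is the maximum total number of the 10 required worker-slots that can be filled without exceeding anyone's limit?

Total capacity across all baristas is 1+1+1+2+2+2 = 9, and 10 slots are needed, so at most 9 can be filled.
An assignment achieving 9: Thu afternoon→Ferraro, Thu evening→Kowalski, Fri morning→Kowalski, Fri afternoon→Lindqvist, Fri evening→Cruz, Sat morning→Santos, Sat afternoon→Cruz+Santos, Sat evening→Ueda.
Loads: Ferraro 1/1, Lindqvist 1/1, Ueda 1/1, Cruz 2/2, Kowalski 2/2, Santos 2/2.

9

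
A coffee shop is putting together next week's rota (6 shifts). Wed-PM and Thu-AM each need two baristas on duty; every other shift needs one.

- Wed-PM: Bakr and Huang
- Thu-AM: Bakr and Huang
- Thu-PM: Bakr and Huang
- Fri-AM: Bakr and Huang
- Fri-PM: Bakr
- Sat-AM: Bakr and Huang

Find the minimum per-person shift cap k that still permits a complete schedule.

With 2 baristas and 8 worker-slots to fill, someone must work at least ⌈8/2⌉ = 4 shifts, so k ≥ 4.
k = 4 works: Wed-PM→Bakr+Huang, Thu-AM→Bakr+Huang, Thu-PM→Bakr, Fri-AM→Huang, Fri-PM→Bakr, Sat-AM→Huang.
Loads: Bakr 4, Huang 4 — all ≤ 4.

4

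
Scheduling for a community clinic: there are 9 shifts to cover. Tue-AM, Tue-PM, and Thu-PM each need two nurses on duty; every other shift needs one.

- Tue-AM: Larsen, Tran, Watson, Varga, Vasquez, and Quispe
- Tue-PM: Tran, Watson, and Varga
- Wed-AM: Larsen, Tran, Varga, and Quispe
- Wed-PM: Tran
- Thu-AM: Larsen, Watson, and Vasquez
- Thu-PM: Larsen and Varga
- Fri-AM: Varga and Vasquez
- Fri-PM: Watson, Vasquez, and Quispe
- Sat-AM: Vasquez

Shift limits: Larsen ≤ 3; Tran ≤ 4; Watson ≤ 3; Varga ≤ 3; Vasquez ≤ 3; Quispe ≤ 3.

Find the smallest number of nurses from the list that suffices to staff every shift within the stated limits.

4

12 slots to fill and no one can take more than 4, so at least ⌈12/4⌉ = 3 nurses are needed.
Any 3 nurses together have capacity at most 4+3+3 = 10 < 12 slots, so 3 can never suffice.
Larsen, Tran, Varga, and Vasquez alone can cover everything: Tue-AM→Tran+Vasquez, Tue-PM→Tran+Varga, Wed-AM→Larsen, Wed-PM→Tran, Thu-AM→Larsen, Thu-PM→Larsen+Varga, Fri-AM→Varga, Fri-PM→Vasquez, Sat-AM→Vasquez.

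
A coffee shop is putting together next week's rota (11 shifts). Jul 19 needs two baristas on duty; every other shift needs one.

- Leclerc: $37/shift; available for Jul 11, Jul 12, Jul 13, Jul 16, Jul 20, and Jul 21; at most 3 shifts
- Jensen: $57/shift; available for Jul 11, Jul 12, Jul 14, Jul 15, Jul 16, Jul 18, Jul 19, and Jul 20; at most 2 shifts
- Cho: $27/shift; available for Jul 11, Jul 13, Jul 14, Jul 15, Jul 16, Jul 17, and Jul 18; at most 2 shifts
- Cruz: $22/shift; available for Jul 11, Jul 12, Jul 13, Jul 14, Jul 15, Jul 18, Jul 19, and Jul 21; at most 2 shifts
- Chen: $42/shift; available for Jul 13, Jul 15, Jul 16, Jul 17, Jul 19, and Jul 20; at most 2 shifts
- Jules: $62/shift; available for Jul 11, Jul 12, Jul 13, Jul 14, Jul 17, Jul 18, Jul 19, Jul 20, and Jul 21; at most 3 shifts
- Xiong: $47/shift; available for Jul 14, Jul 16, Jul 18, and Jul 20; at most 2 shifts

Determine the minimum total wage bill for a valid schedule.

$444

Picking the cheapest available barista for each shift independently would cost $309, but that ignores the shift limits.
An optimal schedule: Jul 11→Leclerc, Jul 12→Cruz, Jul 13→Leclerc, Jul 14→Xiong, Jul 15→Cho, Jul 16→Leclerc, Jul 17→Cho, Jul 18→Xiong, Jul 19→Chen+Jensen, Jul 20→Chen, Jul 21→Cruz.
Total: 37 + 22 + 37 + 47 + 27 + 37 + 27 + 47 + 42 + 57 + 42 + 22 = $444.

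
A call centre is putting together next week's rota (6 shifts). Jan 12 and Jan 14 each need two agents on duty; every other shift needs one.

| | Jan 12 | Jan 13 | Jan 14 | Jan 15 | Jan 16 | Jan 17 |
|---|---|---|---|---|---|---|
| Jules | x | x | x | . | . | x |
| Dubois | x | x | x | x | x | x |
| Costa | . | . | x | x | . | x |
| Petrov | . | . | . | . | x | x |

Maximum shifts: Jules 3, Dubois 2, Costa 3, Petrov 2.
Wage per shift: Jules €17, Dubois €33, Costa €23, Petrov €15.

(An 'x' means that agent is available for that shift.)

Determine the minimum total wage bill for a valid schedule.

Jan 12 can only be covered by Jules and Dubois, so that assignment is forced.
Picking the cheapest available agent for each shift independently would cost €160, and that bound is achievable.
An optimal schedule: Jan 12→Jules+Dubois, Jan 13→Jules, Jan 14→Jules+Costa, Jan 15→Costa, Jan 16→Petrov, Jan 17→Petrov.
Total: 17 + 33 + 17 + 17 + 23 + 23 + 15 + 15 = €160.

€160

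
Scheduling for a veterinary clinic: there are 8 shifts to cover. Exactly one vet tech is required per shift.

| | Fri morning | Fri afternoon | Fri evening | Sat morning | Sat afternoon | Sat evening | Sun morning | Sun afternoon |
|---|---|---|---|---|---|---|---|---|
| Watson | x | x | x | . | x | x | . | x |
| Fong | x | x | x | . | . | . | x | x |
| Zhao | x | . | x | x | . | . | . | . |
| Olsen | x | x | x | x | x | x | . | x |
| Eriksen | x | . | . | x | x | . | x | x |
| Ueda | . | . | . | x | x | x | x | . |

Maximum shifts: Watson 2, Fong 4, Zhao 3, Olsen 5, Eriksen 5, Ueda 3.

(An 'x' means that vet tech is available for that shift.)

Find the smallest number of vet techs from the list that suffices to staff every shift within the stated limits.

2

8 slots to fill and no one can take more than 5, so at least ⌈8/5⌉ = 2 vet techs are needed.
Fong and Olsen alone can cover everything: Fri morning→Fong, Fri afternoon→Fong, Fri evening→Fong, Sat morning→Olsen, Sat afternoon→Olsen, Sat evening→Olsen, Sun morning→Fong, Sun afternoon→Olsen.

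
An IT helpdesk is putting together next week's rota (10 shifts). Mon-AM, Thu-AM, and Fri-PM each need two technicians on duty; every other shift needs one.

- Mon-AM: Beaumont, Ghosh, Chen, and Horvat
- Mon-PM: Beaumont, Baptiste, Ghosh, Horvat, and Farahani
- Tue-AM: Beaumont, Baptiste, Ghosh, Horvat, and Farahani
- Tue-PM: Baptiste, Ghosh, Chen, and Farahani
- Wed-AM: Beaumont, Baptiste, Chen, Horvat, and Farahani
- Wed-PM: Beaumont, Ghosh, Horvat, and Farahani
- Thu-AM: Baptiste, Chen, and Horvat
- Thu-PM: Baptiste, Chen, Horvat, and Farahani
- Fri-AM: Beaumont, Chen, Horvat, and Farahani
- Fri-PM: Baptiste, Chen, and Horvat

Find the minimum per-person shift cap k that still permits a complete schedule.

With 6 technicians and 13 worker-slots to fill, someone must work at least ⌈13/6⌉ = 3 shifts, so k ≥ 3.
k = 3 works: Mon-AM→Ghosh+Horvat, Mon-PM→Beaumont, Tue-AM→Ghosh, Tue-PM→Baptiste, Wed-AM→Horvat, Wed-PM→Beaumont, Thu-AM→Baptiste+Chen, Thu-PM→Chen, Fri-AM→Beaumont, Fri-PM→Baptiste+Chen.
Loads: Beaumont 3, Baptiste 3, Ghosh 2, Chen 3, Horvat 2, Farahani 0 — all ≤ 3.

3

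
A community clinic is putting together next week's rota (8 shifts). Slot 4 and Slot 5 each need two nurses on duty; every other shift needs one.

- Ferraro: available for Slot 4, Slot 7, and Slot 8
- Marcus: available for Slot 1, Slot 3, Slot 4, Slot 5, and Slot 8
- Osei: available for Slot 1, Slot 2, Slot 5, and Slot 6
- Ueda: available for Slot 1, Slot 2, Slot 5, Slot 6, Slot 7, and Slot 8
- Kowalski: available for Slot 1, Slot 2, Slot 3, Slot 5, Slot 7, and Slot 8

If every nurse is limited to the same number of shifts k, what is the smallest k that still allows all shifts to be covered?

With 5 nurses and 10 worker-slots to fill, someone must work at least ⌈10/5⌉ = 2 shifts, so k ≥ 2.
k = 2 works: Slot 1→Ueda, Slot 2→Osei, Slot 3→Marcus, Slot 4→Ferraro+Marcus, Slot 5→Ueda+Kowalski, Slot 6→Osei, Slot 7→Ferraro, Slot 8→Kowalski.
Loads: Ferraro 2, Marcus 2, Osei 2, Ueda 2, Kowalski 2 — all ≤ 2.

2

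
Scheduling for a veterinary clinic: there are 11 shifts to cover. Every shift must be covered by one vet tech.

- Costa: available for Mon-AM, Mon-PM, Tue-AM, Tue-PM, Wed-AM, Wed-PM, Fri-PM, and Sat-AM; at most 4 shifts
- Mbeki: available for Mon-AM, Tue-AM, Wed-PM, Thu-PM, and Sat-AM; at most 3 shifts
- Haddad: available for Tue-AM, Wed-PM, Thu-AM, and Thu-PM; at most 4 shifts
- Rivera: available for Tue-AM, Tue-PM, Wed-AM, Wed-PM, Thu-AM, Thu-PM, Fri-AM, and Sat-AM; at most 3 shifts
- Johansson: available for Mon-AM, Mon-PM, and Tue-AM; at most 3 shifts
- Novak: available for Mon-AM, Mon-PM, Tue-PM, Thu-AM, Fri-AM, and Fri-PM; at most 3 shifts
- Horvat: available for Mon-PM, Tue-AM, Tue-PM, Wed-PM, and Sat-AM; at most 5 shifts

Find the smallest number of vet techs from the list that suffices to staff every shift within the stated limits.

11 slots to fill and no one can take more than 5, so at least ⌈11/5⌉ = 3 vet techs are needed.
Costa, Haddad, and Rivera alone can cover everything: Mon-AM→Costa, Mon-PM→Costa, Tue-AM→Haddad, Tue-PM→Costa, Wed-AM→Rivera, Wed-PM→Haddad, Thu-AM→Haddad, Thu-PM→Haddad, Fri-AM→Rivera, Fri-PM→Costa, Sat-AM→Rivera.

3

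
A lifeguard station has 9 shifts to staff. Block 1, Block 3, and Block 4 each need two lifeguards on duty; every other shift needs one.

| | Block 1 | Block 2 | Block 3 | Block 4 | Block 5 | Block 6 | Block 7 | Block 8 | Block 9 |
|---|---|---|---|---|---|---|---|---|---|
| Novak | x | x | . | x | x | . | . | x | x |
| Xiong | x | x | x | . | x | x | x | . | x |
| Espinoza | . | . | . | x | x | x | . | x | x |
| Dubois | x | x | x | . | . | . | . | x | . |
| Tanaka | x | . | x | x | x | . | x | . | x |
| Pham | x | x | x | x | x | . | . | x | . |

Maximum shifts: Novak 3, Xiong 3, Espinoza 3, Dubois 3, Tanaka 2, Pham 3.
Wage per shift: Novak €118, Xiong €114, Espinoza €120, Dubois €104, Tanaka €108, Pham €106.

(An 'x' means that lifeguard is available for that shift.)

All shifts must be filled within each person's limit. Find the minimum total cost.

€1306

Picking the cheapest available lifeguard for each shift independently would cost €1278, but that ignores the shift limits.
An optimal schedule: Block 1→Pham+Xiong, Block 2→Dubois, Block 3→Dubois+Xiong, Block 4→Pham+Novak, Block 5→Pham, Block 6→Xiong, Block 7→Tanaka, Block 8→Dubois, Block 9→Tanaka.
Total: 106 + 114 + 104 + 104 + 114 + 106 + 118 + 106 + 114 + 108 + 104 + 108 = €1306.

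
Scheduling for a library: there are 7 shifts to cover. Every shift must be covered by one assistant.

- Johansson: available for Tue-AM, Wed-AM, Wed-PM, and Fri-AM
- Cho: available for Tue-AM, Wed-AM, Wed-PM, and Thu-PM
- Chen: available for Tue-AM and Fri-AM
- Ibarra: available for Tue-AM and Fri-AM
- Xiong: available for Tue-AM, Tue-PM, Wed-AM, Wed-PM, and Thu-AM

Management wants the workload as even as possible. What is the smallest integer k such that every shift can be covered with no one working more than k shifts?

With 5 assistants and 7 worker-slots to fill, someone must work at least ⌈7/5⌉ = 2 shifts, so k ≥ 2.
k = 2 works: Tue-AM→Cho, Tue-PM→Xiong, Wed-AM→Johansson, Wed-PM→Johansson, Thu-AM→Xiong, Thu-PM→Cho, Fri-AM→Chen.
Loads: Johansson 2, Cho 2, Chen 1, Ibarra 0, Xiong 2 — all ≤ 2.

2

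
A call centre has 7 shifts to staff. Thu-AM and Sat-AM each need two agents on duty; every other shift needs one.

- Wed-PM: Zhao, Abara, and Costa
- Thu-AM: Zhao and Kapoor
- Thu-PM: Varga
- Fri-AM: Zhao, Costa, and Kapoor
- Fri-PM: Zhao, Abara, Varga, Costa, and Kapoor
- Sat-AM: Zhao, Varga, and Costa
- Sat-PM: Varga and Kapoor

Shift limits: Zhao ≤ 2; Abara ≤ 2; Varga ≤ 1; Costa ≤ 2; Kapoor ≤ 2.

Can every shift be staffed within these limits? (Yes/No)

Thu-AM can only be covered by Zhao and Kapoor, so that assignment is forced.
Thu-PM can only be covered by Varga, so that assignment is forced.
One valid schedule: Wed-PM→Abara, Thu-AM→Zhao+Kapoor, Thu-PM→Varga, Fri-AM→Costa, Fri-PM→Abara, Sat-AM→Zhao+Costa, Sat-PM→Kapoor.
Loads: Zhao 2/2, Abara 2/2, Varga 1/1, Costa 2/2, Kapoor 2/2 — all within limits.

Yes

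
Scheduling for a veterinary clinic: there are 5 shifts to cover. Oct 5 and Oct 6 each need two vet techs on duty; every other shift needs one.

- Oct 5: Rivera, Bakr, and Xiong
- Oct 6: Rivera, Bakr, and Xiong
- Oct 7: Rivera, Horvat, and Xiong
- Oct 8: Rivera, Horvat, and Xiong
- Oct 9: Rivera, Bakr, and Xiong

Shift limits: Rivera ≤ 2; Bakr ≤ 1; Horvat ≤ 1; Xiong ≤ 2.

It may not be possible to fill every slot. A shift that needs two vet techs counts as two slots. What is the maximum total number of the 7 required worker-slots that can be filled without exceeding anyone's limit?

Total capacity across all vet techs is 2+1+1+2 = 6, and 7 slots are needed, so at most 6 can be filled.
An assignment achieving 6: Oct 5→Rivera+Bakr, Oct 6→Rivera+Xiong, Oct 7→Horvat, Oct 8→Xiong.
Loads: Rivera 2/2, Bakr 1/1, Horvat 1/1, Xiong 2/2.

6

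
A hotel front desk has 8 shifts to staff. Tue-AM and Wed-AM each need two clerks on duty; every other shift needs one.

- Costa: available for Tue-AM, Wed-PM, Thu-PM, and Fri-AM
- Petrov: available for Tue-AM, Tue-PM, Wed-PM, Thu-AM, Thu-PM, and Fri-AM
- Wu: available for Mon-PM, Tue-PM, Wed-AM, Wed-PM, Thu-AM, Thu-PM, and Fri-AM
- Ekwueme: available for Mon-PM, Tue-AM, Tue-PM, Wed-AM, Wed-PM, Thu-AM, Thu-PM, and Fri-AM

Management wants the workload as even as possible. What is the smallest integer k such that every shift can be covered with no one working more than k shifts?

With 4 clerks and 10 worker-slots to fill, someone must work at least ⌈10/4⌉ = 3 shifts, so k ≥ 3.
k = 3 works: Mon-PM→Wu, Tue-AM→Costa+Petrov, Tue-PM→Petrov, Wed-AM→Wu+Ekwueme, Wed-PM→Costa, Thu-AM→Petrov, Thu-PM→Costa, Fri-AM→Wu.
Loads: Costa 3, Petrov 3, Wu 3, Ekwueme 1 — all ≤ 3.

3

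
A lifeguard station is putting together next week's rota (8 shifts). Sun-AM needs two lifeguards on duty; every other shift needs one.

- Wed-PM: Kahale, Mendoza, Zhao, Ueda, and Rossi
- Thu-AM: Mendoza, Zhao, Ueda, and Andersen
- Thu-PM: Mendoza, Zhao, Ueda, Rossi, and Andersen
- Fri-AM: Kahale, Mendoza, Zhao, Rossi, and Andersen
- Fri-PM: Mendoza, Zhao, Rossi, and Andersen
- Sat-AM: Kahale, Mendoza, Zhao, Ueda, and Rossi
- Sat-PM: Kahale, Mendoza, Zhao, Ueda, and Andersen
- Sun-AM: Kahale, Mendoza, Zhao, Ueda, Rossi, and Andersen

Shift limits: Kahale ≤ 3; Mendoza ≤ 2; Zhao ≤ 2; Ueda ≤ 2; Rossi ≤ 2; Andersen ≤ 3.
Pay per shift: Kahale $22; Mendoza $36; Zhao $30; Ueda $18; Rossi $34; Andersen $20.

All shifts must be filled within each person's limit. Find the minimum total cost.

$192

Picking the cheapest available lifeguard for each shift independently would cost $168, but that ignores the shift limits.
An optimal schedule: Wed-PM→Ueda, Thu-AM→Ueda, Thu-PM→Andersen, Fri-AM→Andersen, Fri-PM→Andersen, Sat-AM→Kahale, Sat-PM→Kahale, Sun-AM→Kahale+Zhao.
Total: 18 + 18 + 20 + 20 + 20 + 22 + 22 + 22 + 30 = $192.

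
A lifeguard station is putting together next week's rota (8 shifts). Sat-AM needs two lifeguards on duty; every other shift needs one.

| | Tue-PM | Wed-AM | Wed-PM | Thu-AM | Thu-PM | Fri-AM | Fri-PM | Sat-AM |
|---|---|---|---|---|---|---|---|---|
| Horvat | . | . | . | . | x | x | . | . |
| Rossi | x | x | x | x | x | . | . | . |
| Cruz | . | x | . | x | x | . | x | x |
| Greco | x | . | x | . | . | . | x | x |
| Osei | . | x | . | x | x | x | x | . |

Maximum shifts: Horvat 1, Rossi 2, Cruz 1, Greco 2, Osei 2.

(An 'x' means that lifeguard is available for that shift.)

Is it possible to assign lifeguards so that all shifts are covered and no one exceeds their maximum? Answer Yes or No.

No

Total capacity is 1+2+1+2+2 = 8 but 9 worker-slots are needed — infeasible.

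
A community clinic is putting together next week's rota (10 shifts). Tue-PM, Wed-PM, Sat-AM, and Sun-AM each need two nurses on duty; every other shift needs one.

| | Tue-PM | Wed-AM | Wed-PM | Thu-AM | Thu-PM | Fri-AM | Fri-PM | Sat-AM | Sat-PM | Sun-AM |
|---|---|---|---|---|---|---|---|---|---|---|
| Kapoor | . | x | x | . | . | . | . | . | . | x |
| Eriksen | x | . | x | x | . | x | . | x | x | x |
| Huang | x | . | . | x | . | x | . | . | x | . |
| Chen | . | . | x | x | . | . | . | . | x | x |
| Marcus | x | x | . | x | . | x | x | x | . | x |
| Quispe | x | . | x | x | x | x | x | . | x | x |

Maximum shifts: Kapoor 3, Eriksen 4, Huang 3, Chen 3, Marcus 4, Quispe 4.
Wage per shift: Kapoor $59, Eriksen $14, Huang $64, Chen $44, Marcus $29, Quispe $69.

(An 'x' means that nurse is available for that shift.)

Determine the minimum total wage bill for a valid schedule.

$491

Thu-PM can only be covered by Quispe, so that assignment is forced.
Sat-AM can only be covered by Eriksen and Marcus, so that assignment is forced.
Picking the cheapest available nurse for each shift independently would cost $356, but that ignores the shift limits.
An optimal schedule: Tue-PM→Eriksen+Marcus, Wed-AM→Marcus, Wed-PM→Chen+Kapoor, Thu-AM→Chen, Thu-PM→Quispe, Fri-AM→Eriksen, Fri-PM→Marcus, Sat-AM→Eriksen+Marcus, Sat-PM→Eriksen, Sun-AM→Chen+Kapoor.
Total: 14 + 29 + 29 + 44 + 59 + 44 + 69 + 14 + 29 + 14 + 29 + 14 + 44 + 59 = $491.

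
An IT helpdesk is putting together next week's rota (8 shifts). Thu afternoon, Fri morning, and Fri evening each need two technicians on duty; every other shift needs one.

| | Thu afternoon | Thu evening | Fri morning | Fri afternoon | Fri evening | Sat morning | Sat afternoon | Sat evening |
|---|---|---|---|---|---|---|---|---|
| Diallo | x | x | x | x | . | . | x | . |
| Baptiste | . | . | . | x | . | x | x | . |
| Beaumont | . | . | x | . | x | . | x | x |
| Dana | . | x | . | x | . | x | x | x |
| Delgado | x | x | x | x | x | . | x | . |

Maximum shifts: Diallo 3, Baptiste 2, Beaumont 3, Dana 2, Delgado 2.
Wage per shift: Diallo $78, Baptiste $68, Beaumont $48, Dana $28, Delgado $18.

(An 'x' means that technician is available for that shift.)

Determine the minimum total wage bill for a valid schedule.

$528

Thu afternoon can only be covered by Diallo and Delgado, so that assignment is forced.
Fri evening can only be covered by Beaumont and Delgado, so that assignment is forced.
Picking the cheapest available technician for each shift independently would cost $338, but that ignores the shift limits.
An optimal schedule: Thu afternoon→Delgado+Diallo, Thu evening→Dana, Fri morning→Beaumont+Diallo, Fri afternoon→Baptiste, Fri evening→Delgado+Beaumont, Sat morning→Dana, Sat afternoon→Baptiste, Sat evening→Beaumont.
Total: 18 + 78 + 28 + 48 + 78 + 68 + 18 + 48 + 28 + 68 + 48 = $528.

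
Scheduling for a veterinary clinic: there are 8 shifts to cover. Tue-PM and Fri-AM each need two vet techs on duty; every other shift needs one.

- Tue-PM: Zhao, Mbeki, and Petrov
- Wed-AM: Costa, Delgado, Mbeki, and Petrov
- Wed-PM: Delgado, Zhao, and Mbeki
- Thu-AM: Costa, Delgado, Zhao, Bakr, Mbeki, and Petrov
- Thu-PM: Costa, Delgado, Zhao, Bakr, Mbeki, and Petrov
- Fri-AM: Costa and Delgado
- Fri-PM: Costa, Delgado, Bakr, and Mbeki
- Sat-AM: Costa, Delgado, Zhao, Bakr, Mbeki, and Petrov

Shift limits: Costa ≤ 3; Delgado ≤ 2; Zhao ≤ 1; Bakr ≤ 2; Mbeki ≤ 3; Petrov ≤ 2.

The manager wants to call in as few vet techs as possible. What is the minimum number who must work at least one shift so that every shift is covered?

10 slots to fill and no one can take more than 3, so at least ⌈10/3⌉ = 4 vet techs are needed.
Costa, Delgado, Mbeki, and Petrov alone can cover everything: Tue-PM→Mbeki+Petrov, Wed-AM→Costa, Wed-PM→Delgado, Thu-AM→Mbeki, Thu-PM→Mbeki, Fri-AM→Costa+Delgado, Fri-PM→Costa, Sat-AM→Petrov.

4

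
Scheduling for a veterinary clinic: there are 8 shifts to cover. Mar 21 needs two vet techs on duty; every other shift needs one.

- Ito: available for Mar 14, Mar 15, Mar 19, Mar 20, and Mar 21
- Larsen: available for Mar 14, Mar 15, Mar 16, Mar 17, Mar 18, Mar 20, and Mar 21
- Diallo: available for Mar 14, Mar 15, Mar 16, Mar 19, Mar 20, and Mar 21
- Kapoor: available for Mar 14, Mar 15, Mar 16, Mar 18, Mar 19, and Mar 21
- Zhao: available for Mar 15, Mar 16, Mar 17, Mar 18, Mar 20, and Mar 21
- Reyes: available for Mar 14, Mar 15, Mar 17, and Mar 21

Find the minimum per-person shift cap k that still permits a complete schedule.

2

With 6 vet techs and 9 worker-slots to fill, someone must work at least ⌈9/6⌉ = 2 shifts, so k ≥ 2.
k = 2 works: Mar 14→Diallo, Mar 15→Kapoor, Mar 16→Diallo, Mar 17→Larsen, Mar 18→Larsen, Mar 19→Ito, Mar 20→Ito, Mar 21→Kapoor+Zhao.
Loads: Ito 2, Larsen 2, Diallo 2, Kapoor 2, Zhao 1, Reyes 0 — all ≤ 2.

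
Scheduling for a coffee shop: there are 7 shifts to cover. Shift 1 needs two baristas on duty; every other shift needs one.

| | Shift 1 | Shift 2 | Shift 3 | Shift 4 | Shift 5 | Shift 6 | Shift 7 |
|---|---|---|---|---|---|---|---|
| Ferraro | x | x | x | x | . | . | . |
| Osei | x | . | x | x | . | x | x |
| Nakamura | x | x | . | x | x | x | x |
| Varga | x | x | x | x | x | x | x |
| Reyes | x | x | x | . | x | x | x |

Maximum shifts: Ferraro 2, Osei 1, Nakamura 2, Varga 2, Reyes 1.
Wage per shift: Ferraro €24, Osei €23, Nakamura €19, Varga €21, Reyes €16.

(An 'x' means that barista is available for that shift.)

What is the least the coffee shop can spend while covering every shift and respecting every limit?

Picking the cheapest available barista for each shift independently would cost €134, but that ignores the shift limits.
An optimal schedule: Shift 1→Varga+Reyes, Shift 2→Ferraro, Shift 3→Ferraro, Shift 4→Osei, Shift 5→Nakamura, Shift 6→Nakamura, Shift 7→Varga.
Total: 21 + 16 + 24 + 24 + 23 + 19 + 19 + 21 = €167.

€167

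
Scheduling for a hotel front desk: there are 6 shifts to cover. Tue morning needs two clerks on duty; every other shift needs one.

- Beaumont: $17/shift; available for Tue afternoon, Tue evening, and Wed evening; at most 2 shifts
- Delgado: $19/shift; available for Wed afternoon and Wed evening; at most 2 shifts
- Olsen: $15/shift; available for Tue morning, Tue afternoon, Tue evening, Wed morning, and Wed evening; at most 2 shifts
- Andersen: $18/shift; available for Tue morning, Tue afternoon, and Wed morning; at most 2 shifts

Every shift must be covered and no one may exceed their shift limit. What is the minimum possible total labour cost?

Tue morning can only be covered by Olsen and Andersen, so that assignment is forced.
Wed afternoon can only be covered by Delgado, so that assignment is forced.
Picking the cheapest available clerk for each shift independently would cost $112, but that ignores the shift limits.
An optimal schedule: Tue morning→Olsen+Andersen, Tue afternoon→Beaumont, Tue evening→Olsen, Wed morning→Andersen, Wed afternoon→Delgado, Wed evening→Beaumont.
Total: 15 + 18 + 17 + 15 + 18 + 19 + 17 = $119.

$119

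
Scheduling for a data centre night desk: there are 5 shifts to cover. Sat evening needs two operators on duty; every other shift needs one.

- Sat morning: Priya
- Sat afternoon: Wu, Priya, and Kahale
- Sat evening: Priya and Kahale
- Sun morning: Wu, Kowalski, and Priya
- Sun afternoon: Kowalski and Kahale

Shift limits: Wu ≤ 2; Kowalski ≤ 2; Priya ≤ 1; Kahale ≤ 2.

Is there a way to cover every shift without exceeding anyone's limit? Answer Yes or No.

Total capacity is 7 and 6 slots are needed, so capacity alone doesn't rule it out.
Shifts {Sat morning, Sat evening} need 3 worker-slots in total, but the operators available for any of those shifts (Priya and Kahale) can supply at most 2 among them. So no valid schedule exists.

No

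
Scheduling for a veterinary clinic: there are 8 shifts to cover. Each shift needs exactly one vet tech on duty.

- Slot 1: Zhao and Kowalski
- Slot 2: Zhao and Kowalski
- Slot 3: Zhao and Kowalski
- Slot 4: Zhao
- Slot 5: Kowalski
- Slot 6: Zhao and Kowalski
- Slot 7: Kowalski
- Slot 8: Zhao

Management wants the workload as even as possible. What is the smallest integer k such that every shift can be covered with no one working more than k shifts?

4

With 2 vet techs and 8 worker-slots to fill, someone must work at least ⌈8/2⌉ = 4 shifts, so k ≥ 4.
k = 4 works: Slot 1→Zhao, Slot 2→Zhao, Slot 3→Kowalski, Slot 4→Zhao, Slot 5→Kowalski, Slot 6→Kowalski, Slot 7→Kowalski, Slot 8→Zhao.
Loads: Zhao 4, Kowalski 4 — all ≤ 4.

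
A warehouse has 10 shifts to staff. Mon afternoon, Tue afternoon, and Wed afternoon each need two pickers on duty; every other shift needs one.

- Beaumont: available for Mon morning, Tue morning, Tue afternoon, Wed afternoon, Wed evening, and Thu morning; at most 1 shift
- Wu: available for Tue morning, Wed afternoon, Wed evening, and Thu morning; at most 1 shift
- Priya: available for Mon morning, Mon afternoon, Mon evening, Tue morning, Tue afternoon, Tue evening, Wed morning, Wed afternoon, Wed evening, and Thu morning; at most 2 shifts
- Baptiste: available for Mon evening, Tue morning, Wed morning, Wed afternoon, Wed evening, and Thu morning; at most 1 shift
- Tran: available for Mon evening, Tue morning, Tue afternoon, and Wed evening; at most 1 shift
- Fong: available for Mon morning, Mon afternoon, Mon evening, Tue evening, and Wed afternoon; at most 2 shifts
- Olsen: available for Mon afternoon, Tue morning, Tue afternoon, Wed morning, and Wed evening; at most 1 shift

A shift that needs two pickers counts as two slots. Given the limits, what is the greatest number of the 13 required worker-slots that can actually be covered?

9

Total capacity across all pickers is 1+1+2+1+1+2+1 = 9, and 13 slots are needed, so at most 9 can be filled.
An assignment achieving 9: Mon morning→Beaumont, Mon afternoon→Priya+Fong, Mon evening→Tran, Tue afternoon→Olsen, Tue evening→Priya, Wed morning→Baptiste, Wed afternoon→Fong, Thu morning→Wu.
Loads: Beaumont 1/1, Wu 1/1, Priya 2/2, Baptiste 1/1, Tran 1/1, Fong 2/2, Olsen 1/1.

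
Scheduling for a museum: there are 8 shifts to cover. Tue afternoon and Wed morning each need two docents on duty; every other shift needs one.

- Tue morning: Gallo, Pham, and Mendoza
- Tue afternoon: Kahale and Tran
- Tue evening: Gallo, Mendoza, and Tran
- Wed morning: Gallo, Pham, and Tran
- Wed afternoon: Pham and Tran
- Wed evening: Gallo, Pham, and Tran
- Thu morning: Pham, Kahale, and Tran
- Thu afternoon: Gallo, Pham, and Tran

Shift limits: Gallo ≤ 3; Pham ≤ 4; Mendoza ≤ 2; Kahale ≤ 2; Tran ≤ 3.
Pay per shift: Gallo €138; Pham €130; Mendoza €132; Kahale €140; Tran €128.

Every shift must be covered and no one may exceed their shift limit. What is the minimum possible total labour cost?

Tue afternoon can only be covered by Kahale and Tran, so that assignment is forced.
Picking the cheapest available docent for each shift independently would cost €1296, but that ignores the shift limits.
An optimal schedule: Tue morning→Mendoza, Tue afternoon→Tran+Kahale, Tue evening→Mendoza, Wed morning→Tran+Pham, Wed afternoon→Tran, Wed evening→Pham, Thu morning→Pham, Thu afternoon→Pham.
Total: 132 + 128 + 140 + 132 + 128 + 130 + 128 + 130 + 130 + 130 = €1308.

€1308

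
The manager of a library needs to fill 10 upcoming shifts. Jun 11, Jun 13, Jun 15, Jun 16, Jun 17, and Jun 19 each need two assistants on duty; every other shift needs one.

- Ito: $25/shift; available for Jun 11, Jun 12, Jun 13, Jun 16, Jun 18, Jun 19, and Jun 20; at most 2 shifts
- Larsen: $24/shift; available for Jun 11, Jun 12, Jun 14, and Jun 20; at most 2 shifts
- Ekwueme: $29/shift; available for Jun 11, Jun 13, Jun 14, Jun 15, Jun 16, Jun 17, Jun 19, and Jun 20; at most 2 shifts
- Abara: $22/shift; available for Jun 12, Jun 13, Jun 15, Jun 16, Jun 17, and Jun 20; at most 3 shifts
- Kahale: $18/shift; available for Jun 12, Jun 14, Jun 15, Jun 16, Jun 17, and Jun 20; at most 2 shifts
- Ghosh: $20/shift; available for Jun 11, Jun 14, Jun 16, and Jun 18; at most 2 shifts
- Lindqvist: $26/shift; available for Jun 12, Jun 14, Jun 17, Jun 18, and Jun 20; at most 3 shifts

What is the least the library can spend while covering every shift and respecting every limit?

$376

Jun 19 can only be covered by Ito and Ekwueme, so that assignment is forced.
Picking the cheapest available assistant for each shift independently would cost $337, but that ignores the shift limits.
An optimal schedule: Jun 11→Larsen+Ghosh, Jun 12→Larsen, Jun 13→Ito+Ekwueme, Jun 14→Lindqvist, Jun 15→Abara+Kahale, Jun 16→Abara+Kahale, Jun 17→Abara+Lindqvist, Jun 18→Ghosh, Jun 19→Ito+Ekwueme, Jun 20→Lindqvist.
Total: 24 + 20 + 24 + 25 + 29 + 26 + 22 + 18 + 22 + 18 + 22 + 26 + 20 + 25 + 29 + 26 = $376.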